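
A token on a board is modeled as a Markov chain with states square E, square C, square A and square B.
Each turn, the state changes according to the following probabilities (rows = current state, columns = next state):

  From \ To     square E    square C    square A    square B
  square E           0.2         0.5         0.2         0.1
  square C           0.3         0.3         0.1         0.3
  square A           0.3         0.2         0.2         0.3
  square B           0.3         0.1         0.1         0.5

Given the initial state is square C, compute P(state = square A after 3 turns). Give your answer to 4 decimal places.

Propagate the distribution vector 3 turns from square C.
After 0 turns: (0.0000, 1.0000, 0.0000, 0.0000)
After 1 turn: (0.3000, 0.3000, 0.1000, 0.3000)
After 2 turns: (0.2700, 0.2900, 0.1400, 0.3000)
After 3 turns: (0.2730, 0.2800, 0.1410, 0.3060)
P(in square A after 3 turns) = 0.1410

0.1410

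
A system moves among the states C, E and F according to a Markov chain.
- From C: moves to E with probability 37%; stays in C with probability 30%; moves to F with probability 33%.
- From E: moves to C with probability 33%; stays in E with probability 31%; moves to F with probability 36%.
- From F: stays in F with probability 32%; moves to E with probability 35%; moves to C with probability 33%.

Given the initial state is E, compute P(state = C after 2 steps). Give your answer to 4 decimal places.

Sum over the intermediate state after 1 step:
P = P(E→C)·P(C→C) + P(E→E)·P(E→C) + P(E→F)·P(F→C)
  = 0.33×0.3 + 0.31×0.33 + 0.36×0.33
  = 0.0990 + 0.1023 + 0.1188 = 0.3201

0.3201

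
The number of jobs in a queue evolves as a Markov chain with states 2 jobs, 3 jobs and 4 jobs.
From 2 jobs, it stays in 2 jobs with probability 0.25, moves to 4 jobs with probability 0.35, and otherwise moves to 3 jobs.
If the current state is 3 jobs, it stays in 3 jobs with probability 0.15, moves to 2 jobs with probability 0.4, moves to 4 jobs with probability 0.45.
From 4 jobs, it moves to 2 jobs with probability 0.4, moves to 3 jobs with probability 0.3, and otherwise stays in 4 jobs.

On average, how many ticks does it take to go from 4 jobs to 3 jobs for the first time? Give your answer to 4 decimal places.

Let t(s) be the expected number of ticks to first reach 3 jobs from state s, with t(3 jobs) = 0. Conditioning on the first tick:
t(2 jobs) = 1 + 0.25·t(2 jobs) + 0.35·t(4 jobs)
t(4 jobs) = 1 + 0.4·t(2 jobs) + 0.3·t(4 jobs)
Solving: t(2 jobs) = 2.7273, t(4 jobs) = 2.9870.
Expected ticks from 4 jobs to 3 jobs: 2.9870.

2.9870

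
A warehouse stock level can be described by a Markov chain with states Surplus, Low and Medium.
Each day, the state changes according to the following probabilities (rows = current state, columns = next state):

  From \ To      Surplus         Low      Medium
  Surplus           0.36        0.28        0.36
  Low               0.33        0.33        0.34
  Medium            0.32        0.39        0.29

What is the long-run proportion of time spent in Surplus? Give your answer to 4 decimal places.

Let the stationary distribution be π with π = πP and π_1 + π_2 + π_3 = 1.
π_1 = 0.36·π_1 + 0.33·π_2 + 0.32·π_3
π_2 = 0.28·π_1 + 0.33·π_2 + 0.39·π_3
Solving with the normalization constraint gives π = (0.3368, 0.3330, 0.3302).
So the stationary probability of Surplus is 0.3368.

0.3368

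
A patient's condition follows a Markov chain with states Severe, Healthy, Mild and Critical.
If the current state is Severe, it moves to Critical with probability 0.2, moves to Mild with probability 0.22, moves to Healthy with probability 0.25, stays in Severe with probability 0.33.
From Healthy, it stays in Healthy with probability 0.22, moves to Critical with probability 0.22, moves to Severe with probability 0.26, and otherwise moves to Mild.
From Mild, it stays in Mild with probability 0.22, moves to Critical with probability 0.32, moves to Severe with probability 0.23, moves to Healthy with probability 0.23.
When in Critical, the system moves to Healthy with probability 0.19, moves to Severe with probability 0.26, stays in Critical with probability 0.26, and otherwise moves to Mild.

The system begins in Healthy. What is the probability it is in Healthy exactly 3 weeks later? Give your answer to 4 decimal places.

0.2230

Propagate the distribution vector 3 weeks from Healthy.
After 0 weeks: (0.0000, 1.0000, 0.0000, 0.0000)
After 1 week: (0.2600, 0.2200, 0.3000, 0.2200)
After 2 weeks: (0.2692, 0.2242, 0.2530, 0.2536)
After 3 weeks: (0.2713, 0.2230, 0.2557, 0.2501)
P(in Healthy after 3 weeks) = 0.2230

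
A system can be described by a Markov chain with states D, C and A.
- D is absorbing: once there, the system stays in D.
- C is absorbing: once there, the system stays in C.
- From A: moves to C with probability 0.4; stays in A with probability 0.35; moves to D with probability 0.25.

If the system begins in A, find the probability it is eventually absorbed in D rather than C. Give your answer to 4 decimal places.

Let h(s) be the probability of absorption at D starting from transient state s. Then h(D) = 1 and h(C) = 0. By first-step analysis:
h(A) = 0.25·1 + 0.4·0 + 0.35·h(A)
Solving: h(A) = 0.3846.
Starting from A, the probability is 0.3846.

0.3846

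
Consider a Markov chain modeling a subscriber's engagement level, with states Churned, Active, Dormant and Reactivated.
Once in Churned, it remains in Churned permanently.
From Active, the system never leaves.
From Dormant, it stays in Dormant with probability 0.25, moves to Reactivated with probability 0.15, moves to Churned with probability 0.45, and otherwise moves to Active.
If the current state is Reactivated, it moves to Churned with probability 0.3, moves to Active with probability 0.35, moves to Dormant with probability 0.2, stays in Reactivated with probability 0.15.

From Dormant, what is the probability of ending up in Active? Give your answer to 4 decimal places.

Let h(s) be the probability of absorption at Active starting from transient state s. Then h(Active) = 1 and h(Churned) = 0. By first-step analysis:
h(Dormant) = 0.45·0 + 0.15·1 + 0.25·h(Dormant) + 0.15·h(Reactivated)
h(Reactivated) = 0.3·0 + 0.35·1 + 0.2·h(Dormant) + 0.15·h(Reactivated)
Solving: h(Dormant) = 0.2963, h(Reactivated) = 0.4815.
Starting from Dormant, the probability is 0.2963.

0.2963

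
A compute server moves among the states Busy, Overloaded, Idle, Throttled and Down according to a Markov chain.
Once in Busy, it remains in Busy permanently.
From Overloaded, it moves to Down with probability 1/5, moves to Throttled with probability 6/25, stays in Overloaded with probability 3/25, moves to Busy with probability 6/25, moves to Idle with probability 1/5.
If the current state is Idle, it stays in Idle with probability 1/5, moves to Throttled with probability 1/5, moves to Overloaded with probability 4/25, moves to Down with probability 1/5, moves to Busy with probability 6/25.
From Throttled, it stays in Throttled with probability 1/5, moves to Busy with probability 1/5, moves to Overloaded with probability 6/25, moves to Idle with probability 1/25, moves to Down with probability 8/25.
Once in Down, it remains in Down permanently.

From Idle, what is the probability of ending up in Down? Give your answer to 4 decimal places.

Let h(s) be the probability of absorption at Down starting from transient state s. Then h(Down) = 1 and h(Busy) = 0. By first-step analysis:
h(Overloaded) = 0.24·0 + 0.12·h(Overloaded) + 0.2·h(Idle) + 0.24·h(Throttled) + 0.2·1
h(Idle) = 0.24·0 + 0.16·h(Overloaded) + 0.2·h(Idle) + 0.2·h(Throttled) + 0.2·1
h(Throttled) = 0.2·0 + 0.24·h(Overloaded) + 0.04·h(Idle) + 0.2·h(Throttled) + 0.32·1
Solving: h(Overloaded) = 0.4955, h(Idle) = 0.4924, h(Throttled) = 0.5733.
Starting from Idle, the probability is 0.4924.

0.4924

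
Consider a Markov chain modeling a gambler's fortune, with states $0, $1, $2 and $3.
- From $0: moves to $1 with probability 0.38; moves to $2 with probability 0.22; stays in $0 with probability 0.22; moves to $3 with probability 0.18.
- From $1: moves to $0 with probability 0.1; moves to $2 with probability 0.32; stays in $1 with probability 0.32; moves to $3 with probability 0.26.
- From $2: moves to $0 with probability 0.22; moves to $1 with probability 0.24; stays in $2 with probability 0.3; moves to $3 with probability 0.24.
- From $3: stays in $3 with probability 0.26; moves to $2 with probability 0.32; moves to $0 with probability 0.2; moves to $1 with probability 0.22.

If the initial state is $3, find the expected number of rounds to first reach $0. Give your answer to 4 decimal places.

5.5208

Let t(s) be the expected number of rounds to first reach $0 from state s, with t($0) = 0. Conditioning on the first round:
t($1) = 1 + 0.32·t($1) + 0.32·t($2) + 0.26·t($3)
t($2) = 1 + 0.24·t($1) + 0.3·t($2) + 0.24·t($3)
t($3) = 1 + 0.22·t($1) + 0.32·t($2) + 0.26·t($3)
Solving: t($1) = 6.1342, t($2) = 5.4246, t($3) = 5.5208.
Expected rounds from $3 to $0: 5.5208.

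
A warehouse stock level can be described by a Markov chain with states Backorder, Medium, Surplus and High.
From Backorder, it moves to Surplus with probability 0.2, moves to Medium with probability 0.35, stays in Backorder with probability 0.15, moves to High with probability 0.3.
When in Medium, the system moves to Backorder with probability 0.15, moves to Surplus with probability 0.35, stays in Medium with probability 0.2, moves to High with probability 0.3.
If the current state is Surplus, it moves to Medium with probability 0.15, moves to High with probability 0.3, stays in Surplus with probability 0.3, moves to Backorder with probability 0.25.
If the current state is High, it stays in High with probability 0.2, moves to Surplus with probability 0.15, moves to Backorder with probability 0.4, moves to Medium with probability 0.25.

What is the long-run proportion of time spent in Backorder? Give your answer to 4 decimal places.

Let the stationary distribution be π with π = πP and π_1 + π_2 + π_3 + π_4 = 1.
π_1 = 0.15·π_1 + 0.15·π_2 + 0.25·π_3 + 0.4·π_4
π_2 = 0.35·π_1 + 0.2·π_2 + 0.15·π_3 + 0.25·π_4
π_3 = 0.2·π_1 + 0.35·π_2 + 0.3·π_3 + 0.15·π_4
Solving with the normalization constraint gives π = (0.2429, 0.2377, 0.2467, 0.2727).
So the stationary probability of Backorder is 0.2429.

0.2429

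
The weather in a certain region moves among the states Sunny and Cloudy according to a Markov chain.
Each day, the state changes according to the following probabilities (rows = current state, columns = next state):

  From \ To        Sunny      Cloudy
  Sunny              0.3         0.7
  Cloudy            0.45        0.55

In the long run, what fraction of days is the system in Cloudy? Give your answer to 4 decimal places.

Let the stationary distribution be π with π = πP and π_1 + π_2 = 1.
π_1 = 0.3·π_1 + 0.45·π_2
Solving with the normalization constraint gives π = (0.3913, 0.6087).
So the stationary probability of Cloudy is 0.6087.

0.6087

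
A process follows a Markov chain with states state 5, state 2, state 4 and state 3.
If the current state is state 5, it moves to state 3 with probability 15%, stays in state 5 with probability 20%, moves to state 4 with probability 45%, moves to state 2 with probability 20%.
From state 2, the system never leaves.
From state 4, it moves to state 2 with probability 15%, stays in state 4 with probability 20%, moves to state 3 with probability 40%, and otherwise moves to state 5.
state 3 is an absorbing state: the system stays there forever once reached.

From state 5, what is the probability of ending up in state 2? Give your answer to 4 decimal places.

Let h(s) be the probability of absorption at state 2 starting from transient state s. Then h(state 2) = 1 and h(state 3) = 0. By first-step analysis:
h(state 5) = 0.2·h(state 5) + 0.2·1 + 0.45·h(state 4) + 0.15·0
h(state 4) = 0.25·h(state 5) + 0.15·1 + 0.2·h(state 4) + 0.4·0
Solving: h(state 5) = 0.4313, h(state 4) = 0.3223.
Starting from state 5, the probability is 0.4313.

0.4313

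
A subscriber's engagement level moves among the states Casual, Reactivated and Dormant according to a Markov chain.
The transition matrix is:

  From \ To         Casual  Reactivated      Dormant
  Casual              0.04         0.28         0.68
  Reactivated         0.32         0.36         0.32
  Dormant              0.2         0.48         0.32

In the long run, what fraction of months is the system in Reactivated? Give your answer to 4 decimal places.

0.3906

Let the stationary distribution be π with π = πP and π_1 + π_2 + π_3 = 1.
π_1 = 0.04·π_1 + 0.32·π_2 + 0.2·π_3
π_2 = 0.28·π_1 + 0.36·π_2 + 0.48·π_3
Solving with the normalization constraint gives π = (0.2128, 0.3906, 0.3966).
So the stationary probability of Reactivated is 0.3906.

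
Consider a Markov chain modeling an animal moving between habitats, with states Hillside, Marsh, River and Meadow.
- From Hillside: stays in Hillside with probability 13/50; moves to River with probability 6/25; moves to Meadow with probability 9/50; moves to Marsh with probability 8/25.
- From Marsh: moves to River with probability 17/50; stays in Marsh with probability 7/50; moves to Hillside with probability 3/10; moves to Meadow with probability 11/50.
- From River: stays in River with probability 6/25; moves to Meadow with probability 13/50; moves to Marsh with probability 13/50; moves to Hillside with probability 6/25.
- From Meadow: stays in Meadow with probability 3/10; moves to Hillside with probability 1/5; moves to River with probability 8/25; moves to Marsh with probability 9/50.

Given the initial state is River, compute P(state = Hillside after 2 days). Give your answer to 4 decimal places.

0.2500

Propagate the distribution vector 2 days from River.
After 0 days: (0.0000, 0.0000, 1.0000, 0.0000)
After 1 day: (0.2400, 0.2600, 0.2400, 0.2600)
After 2 days: (0.2500, 0.2224, 0.2868, 0.2408)
P(in Hillside after 2 days) = 0.2500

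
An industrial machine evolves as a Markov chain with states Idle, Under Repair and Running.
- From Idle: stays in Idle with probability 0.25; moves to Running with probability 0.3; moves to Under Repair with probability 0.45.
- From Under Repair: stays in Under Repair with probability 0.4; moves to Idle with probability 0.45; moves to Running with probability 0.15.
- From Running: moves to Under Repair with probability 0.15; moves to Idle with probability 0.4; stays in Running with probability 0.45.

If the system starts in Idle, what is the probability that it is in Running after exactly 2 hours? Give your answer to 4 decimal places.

Sum over the intermediate state after 1 hour:
P = P(Idle→Idle)·P(Idle→Running) + P(Idle→Under Repair)·P(Under Repair→Running) + P(Idle→Running)·P(Running→Running)
  = 0.25×0.3 + 0.45×0.15 + 0.3×0.45
  = 0.0750 + 0.0675 + 0.1350 = 0.2775

0.2775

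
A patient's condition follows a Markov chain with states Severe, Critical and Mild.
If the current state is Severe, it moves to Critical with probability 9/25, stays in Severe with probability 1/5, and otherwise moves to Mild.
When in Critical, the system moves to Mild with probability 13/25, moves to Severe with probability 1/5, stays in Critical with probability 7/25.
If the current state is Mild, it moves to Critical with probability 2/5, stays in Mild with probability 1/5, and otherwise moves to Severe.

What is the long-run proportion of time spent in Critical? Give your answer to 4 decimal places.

0.3473

Let the stationary distribution be π with π = πP and π_1 + π_2 + π_3 = 1.
π_1 = 0.2·π_1 + 0.2·π_2 + 0.4·π_3
π_2 = 0.36·π_1 + 0.28·π_2 + 0.4·π_3
Solving with the normalization constraint gives π = (0.2754, 0.3473, 0.3772).
So the stationary probability of Critical is 0.3473.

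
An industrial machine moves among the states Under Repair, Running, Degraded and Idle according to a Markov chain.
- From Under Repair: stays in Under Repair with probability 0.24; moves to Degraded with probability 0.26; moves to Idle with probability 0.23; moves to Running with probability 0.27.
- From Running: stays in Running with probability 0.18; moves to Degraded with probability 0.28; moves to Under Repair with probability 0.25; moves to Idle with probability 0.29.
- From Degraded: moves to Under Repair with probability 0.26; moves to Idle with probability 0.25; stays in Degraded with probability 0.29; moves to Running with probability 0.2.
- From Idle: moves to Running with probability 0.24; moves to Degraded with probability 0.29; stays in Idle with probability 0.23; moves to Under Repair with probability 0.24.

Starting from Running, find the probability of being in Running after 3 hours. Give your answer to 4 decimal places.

Propagate the distribution vector 3 hours from Running.
After 0 hours: (0.0000, 1.0000, 0.0000, 0.0000)
After 1 hour: (0.2500, 0.1800, 0.2800, 0.2900)
After 2 hours: (0.2474, 0.2255, 0.2807, 0.2464)
After 3 hours: (0.2479, 0.2227, 0.2803, 0.2491)
P(in Running after 3 hours) = 0.2227

0.2227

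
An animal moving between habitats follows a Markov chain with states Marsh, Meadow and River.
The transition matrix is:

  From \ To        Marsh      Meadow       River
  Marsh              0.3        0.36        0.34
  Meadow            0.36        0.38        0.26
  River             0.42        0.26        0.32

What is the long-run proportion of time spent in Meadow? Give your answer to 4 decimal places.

Let the stationary distribution be π with π = πP and π_1 + π_2 + π_3 = 1.
π_1 = 0.3·π_1 + 0.36·π_2 + 0.42·π_3
π_2 = 0.36·π_1 + 0.38·π_2 + 0.26·π_3
Solving with the normalization constraint gives π = (0.3570, 0.3360, 0.3070).
So the stationary probability of Meadow is 0.3360.

0.3360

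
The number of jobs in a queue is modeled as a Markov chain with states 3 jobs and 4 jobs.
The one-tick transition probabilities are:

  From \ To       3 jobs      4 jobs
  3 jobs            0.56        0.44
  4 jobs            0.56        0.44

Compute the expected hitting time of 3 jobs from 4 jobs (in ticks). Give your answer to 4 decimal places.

Let t(s) be the expected number of ticks to first reach 3 jobs from state s, with t(3 jobs) = 0. Conditioning on the first tick:
t(4 jobs) = 1 + 0.44·t(4 jobs)
Solving: t(4 jobs) = 1.7857.
Expected ticks from 4 jobs to 3 jobs: 1.7857.

1.7857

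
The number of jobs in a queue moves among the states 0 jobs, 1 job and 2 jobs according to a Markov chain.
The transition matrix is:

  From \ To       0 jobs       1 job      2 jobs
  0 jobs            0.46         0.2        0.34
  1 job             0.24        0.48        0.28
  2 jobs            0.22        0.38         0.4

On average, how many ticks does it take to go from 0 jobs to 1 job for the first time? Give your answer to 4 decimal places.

3.7721

Let t(s) be the expected number of ticks to first reach 1 job from state s, with t(1 job) = 0. Conditioning on the first tick:
t(0 jobs) = 1 + 0.46·t(0 jobs) + 0.34·t(2 jobs)
t(2 jobs) = 1 + 0.22·t(0 jobs) + 0.4·t(2 jobs)
Solving: t(0 jobs) = 3.7721, t(2 jobs) = 3.0498.
Expected ticks from 0 jobs to 1 job: 3.7721.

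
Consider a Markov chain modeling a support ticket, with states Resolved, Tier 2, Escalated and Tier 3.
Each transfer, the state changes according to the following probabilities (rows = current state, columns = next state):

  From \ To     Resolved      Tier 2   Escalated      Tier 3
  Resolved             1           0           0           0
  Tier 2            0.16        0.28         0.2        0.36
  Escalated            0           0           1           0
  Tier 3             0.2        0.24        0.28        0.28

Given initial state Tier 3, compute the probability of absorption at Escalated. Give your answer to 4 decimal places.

Let h(s) be the probability of absorption at Escalated starting from transient state s. Then h(Escalated) = 1 and h(Resolved) = 0. By first-step analysis:
h(Tier 2) = 0.16·0 + 0.28·h(Tier 2) + 0.2·1 + 0.36·h(Tier 3)
h(Tier 3) = 0.2·0 + 0.24·h(Tier 2) + 0.28·1 + 0.28·h(Tier 3)
Solving: h(Tier 2) = 0.5667, h(Tier 3) = 0.5778.
Starting from Tier 3, the probability is 0.5778.

0.5778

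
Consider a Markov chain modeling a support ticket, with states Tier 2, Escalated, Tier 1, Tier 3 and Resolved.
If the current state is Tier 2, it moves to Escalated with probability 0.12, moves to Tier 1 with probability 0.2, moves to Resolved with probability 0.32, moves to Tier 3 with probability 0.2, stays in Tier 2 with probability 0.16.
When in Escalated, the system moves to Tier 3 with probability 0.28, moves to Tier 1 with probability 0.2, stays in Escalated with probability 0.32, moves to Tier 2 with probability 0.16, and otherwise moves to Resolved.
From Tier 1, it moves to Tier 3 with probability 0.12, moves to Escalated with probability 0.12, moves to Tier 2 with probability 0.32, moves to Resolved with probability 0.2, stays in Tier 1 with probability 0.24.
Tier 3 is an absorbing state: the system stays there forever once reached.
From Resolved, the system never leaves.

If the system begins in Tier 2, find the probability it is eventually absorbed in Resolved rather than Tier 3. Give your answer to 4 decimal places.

Let h(s) be the probability of absorption at Resolved starting from transient state s. Then h(Resolved) = 1 and h(Tier 3) = 0. By first-step analysis:
h(Tier 2) = 0.16·h(Tier 2) + 0.12·h(Escalated) + 0.2·h(Tier 1) + 0.2·0 + 0.32·1
h(Escalated) = 0.16·h(Tier 2) + 0.32·h(Escalated) + 0.2·h(Tier 1) + 0.28·0 + 0.04·1
h(Tier 1) = 0.32·h(Tier 2) + 0.12·h(Escalated) + 0.24·h(Tier 1) + 0.12·0 + 0.2·1
Solving: h(Tier 2) = 0.5643, h(Escalated) = 0.3554, h(Tier 1) = 0.5569.
Starting from Tier 2, the probability is 0.5643.

0.5643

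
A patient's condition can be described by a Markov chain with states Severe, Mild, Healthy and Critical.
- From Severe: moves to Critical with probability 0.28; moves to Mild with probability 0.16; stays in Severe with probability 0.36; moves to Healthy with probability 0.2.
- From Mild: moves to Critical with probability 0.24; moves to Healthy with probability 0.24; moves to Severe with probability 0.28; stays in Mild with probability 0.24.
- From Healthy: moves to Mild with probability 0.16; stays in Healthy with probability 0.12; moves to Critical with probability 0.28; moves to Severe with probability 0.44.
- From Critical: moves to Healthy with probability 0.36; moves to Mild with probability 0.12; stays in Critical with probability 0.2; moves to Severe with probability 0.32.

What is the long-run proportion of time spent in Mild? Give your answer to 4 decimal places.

Let the stationary distribution be π with π = πP and π_1 + π_2 + π_3 + π_4 = 1.
π_1 = 0.36·π_1 + 0.28·π_2 + 0.44·π_3 + 0.32·π_4
π_2 = 0.16·π_1 + 0.24·π_2 + 0.16·π_3 + 0.12·π_4
π_3 = 0.2·π_1 + 0.24·π_2 + 0.12·π_3 + 0.36·π_4
Solving with the normalization constraint gives π = (0.3551, 0.1629, 0.2287, 0.2532).
So the stationary probability of Mild is 0.1629.

0.1629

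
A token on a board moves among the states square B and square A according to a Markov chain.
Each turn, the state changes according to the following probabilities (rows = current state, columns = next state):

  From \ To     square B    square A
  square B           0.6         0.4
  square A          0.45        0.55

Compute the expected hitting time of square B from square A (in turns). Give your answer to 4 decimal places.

Let t(s) be the expected number of turns to first reach square B from state s, with t(square B) = 0. Conditioning on the first turn:
t(square A) = 1 + 0.55·t(square A)
Solving: t(square A) = 2.2222.
Expected turns from square A to square B: 2.2222.

2.2222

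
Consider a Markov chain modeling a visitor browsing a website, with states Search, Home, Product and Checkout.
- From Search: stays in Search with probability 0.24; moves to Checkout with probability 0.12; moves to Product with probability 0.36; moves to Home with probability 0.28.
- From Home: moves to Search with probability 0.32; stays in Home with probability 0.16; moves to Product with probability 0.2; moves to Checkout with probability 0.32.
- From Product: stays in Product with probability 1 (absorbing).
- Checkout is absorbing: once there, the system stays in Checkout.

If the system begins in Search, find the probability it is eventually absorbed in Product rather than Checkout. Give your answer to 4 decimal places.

0.6531

Let h(s) be the probability of absorption at Product starting from transient state s. Then h(Product) = 1 and h(Checkout) = 0. By first-step analysis:
h(Search) = 0.24·h(Search) + 0.28·h(Home) + 0.36·1 + 0.12·0
h(Home) = 0.32·h(Search) + 0.16·h(Home) + 0.2·1 + 0.32·0
Solving: h(Search) = 0.6531, h(Home) = 0.4869.
Starting from Search, the probability is 0.6531.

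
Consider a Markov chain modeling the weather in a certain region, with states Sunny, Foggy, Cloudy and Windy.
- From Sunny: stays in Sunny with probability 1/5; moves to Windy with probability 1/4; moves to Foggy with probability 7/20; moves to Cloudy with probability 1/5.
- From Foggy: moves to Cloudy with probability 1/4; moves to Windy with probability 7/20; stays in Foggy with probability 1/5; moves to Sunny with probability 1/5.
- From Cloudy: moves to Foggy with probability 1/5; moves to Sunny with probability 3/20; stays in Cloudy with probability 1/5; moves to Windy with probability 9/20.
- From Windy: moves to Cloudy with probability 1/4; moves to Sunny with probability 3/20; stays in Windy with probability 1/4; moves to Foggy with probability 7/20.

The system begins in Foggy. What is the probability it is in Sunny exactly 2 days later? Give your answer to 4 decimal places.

0.1700

Propagate the distribution vector 2 days from Foggy.
After 0 days: (0.0000, 1.0000, 0.0000, 0.0000)
After 1 day: (0.2000, 0.2000, 0.2500, 0.3500)
After 2 days: (0.1700, 0.2825, 0.2275, 0.3200)
P(in Sunny after 2 days) = 0.1700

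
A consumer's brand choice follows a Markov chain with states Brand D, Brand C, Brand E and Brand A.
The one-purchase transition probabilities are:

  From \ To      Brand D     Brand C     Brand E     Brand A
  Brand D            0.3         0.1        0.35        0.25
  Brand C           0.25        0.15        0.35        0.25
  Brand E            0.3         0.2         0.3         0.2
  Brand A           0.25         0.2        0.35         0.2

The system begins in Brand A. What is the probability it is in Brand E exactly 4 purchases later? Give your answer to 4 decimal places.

0.3333

Propagate the distribution vector 4 purchases from Brand A.
After 0 purchases: (0.0000, 0.0000, 0.0000, 1.0000)
After 1 purchase: (0.2500, 0.2000, 0.3500, 0.2000)
After 2 purchases: (0.2800, 0.1650, 0.3325, 0.2225)
After 3 purchases: (0.2806, 0.1638, 0.3334, 0.2223)
After 4 purchases: (0.2807, 0.1638, 0.3333, 0.2222)
P(in Brand E after 4 purchases) = 0.3333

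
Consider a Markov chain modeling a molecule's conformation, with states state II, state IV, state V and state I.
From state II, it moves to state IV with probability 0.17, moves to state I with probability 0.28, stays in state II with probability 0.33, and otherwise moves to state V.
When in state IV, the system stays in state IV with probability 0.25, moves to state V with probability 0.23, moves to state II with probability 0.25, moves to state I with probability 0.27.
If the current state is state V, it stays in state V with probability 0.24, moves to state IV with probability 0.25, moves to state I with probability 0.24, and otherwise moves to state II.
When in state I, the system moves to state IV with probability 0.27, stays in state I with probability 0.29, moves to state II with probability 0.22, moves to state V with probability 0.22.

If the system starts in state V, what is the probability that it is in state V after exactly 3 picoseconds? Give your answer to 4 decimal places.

0.2269

Propagate the distribution vector 3 picoseconds from state V.
After 0 picoseconds: (0.0000, 0.0000, 1.0000, 0.0000)
After 1 picosecond: (0.2700, 0.2500, 0.2400, 0.2400)
After 2 picoseconds: (0.2692, 0.2332, 0.2273, 0.2703)
After 3 picoseconds: (0.2680, 0.2339, 0.2269, 0.2713)
P(in state V after 3 picoseconds) = 0.2269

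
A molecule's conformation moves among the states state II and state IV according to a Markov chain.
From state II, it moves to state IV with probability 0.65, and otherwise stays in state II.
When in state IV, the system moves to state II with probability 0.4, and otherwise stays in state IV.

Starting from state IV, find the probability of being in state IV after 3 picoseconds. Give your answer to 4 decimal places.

0.6190

Propagate the distribution vector 3 picoseconds from state IV.
After 0 picoseconds: (0.0000, 1.0000)
After 1 picosecond: (0.4000, 0.6000)
After 2 picoseconds: (0.3800, 0.6200)
After 3 picoseconds: (0.3810, 0.6190)
P(in state IV after 3 picoseconds) = 0.6190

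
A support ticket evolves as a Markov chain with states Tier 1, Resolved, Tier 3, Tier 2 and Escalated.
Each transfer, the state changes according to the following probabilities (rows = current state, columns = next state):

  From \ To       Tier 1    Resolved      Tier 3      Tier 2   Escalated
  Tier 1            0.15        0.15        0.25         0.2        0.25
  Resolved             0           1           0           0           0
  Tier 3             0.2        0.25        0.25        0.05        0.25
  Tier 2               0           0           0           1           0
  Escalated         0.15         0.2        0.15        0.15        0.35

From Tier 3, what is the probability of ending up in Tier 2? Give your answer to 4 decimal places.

0.3234

Let h(s) be the probability of absorption at Tier 2 starting from transient state s. Then h(Tier 2) = 1 and h(Resolved) = 0. By first-step analysis:
h(Tier 1) = 0.15·h(Tier 1) + 0.15·0 + 0.25·h(Tier 3) + 0.2·1 + 0.25·h(Escalated)
h(Tier 3) = 0.2·h(Tier 1) + 0.25·0 + 0.25·h(Tier 3) + 0.05·1 + 0.25·h(Escalated)
h(Escalated) = 0.15·h(Tier 1) + 0.2·0 + 0.15·h(Tier 3) + 0.15·1 + 0.35·h(Escalated)
Solving: h(Tier 1) = 0.4508, h(Tier 3) = 0.3234, h(Escalated) = 0.4094.
Starting from Tier 3, the probability is 0.3234.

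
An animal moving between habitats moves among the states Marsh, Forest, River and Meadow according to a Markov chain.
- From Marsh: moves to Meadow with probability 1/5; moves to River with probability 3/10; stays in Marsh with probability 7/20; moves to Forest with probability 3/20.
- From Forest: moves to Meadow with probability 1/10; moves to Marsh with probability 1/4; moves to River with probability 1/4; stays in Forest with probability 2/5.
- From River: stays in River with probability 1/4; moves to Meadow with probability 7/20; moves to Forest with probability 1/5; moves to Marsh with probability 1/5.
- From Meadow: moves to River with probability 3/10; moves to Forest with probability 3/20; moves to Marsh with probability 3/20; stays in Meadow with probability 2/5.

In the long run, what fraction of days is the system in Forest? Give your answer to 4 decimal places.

Let the stationary distribution be π with π = πP and π_1 + π_2 + π_3 + π_4 = 1.
π_1 = 0.35·π_1 + 0.25·π_2 + 0.2·π_3 + 0.15·π_4
π_2 = 0.15·π_1 + 0.4·π_2 + 0.2·π_3 + 0.15·π_4
π_3 = 0.3·π_1 + 0.25·π_2 + 0.25·π_3 + 0.3·π_4
Solving with the normalization constraint gives π = (0.2320, 0.2184, 0.2753, 0.2743).
So the stationary probability of Forest is 0.2184.

0.2184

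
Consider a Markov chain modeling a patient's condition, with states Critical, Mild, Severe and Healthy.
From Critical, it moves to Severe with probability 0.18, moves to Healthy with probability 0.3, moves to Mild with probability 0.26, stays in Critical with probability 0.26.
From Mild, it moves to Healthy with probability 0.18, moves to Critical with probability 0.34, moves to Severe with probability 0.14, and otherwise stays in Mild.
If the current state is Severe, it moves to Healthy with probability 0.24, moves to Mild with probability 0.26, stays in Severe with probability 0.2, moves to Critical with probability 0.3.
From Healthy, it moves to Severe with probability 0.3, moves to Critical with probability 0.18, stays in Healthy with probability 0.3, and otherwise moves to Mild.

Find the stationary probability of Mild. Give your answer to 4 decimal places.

0.2715

Let the stationary distribution be π with π = πP and π_1 + π_2 + π_3 + π_4 = 1.
π_1 = 0.26·π_1 + 0.34·π_2 + 0.3·π_3 + 0.18·π_4
π_2 = 0.26·π_1 + 0.34·π_2 + 0.26·π_3 + 0.22·π_4
π_3 = 0.18·π_1 + 0.14·π_2 + 0.2·π_3 + 0.3·π_4
Solving with the normalization constraint gives π = (0.2695, 0.2715, 0.2038, 0.2552).
So the stationary probability of Mild is 0.2715.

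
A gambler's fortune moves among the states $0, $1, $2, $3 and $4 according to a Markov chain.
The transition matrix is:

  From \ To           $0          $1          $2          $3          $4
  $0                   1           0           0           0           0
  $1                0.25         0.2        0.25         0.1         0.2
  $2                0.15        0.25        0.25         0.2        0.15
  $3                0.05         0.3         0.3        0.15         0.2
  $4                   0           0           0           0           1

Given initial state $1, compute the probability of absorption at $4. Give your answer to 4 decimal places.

Let h(s) be the probability of absorption at $4 starting from transient state s. Then h($4) = 1 and h($0) = 0. By first-step analysis:
h($1) = 0.25·0 + 0.2·h($1) + 0.25·h($2) + 0.1·h($3) + 0.2·1
h($2) = 0.15·0 + 0.25·h($1) + 0.25·h($2) + 0.2·h($3) + 0.15·1
h($3) = 0.05·0 + 0.3·h($1) + 0.3·h($2) + 0.15·h($3) + 0.2·1
Solving: h($1) = 0.4861, h($2) = 0.5194, h($3) = 0.5902.
Starting from $1, the probability is 0.4861.

0.4861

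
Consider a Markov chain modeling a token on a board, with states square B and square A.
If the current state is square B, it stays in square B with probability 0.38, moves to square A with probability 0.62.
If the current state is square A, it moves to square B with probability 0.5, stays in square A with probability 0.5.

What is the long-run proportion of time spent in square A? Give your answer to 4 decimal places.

0.5536

Let the stationary distribution be π with π = πP and π_1 + π_2 = 1.
π_1 = 0.38·π_1 + 0.5·π_2
Solving with the normalization constraint gives π = (0.4464, 0.5536).
So the stationary probability of square A is 0.5536.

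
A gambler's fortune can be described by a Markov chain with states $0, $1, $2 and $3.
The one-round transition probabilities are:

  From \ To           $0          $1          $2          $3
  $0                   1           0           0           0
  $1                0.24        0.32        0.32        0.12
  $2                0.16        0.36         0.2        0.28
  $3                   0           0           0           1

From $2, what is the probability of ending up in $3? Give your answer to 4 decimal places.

0.5448

Let h(s) be the probability of absorption at $3 starting from transient state s. Then h($3) = 1 and h($0) = 0. By first-step analysis:
h($1) = 0.24·0 + 0.32·h($1) + 0.32·h($2) + 0.12·1
h($2) = 0.16·0 + 0.36·h($1) + 0.2·h($2) + 0.28·1
Solving: h($1) = 0.4328, h($2) = 0.5448.
Starting from $2, the probability is 0.5448.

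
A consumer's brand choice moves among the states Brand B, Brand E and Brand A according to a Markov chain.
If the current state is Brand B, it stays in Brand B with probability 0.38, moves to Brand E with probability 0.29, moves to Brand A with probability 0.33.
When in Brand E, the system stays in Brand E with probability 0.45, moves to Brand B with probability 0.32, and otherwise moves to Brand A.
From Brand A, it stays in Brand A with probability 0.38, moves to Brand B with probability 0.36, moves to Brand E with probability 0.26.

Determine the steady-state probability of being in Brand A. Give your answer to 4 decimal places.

0.3122

Let the stationary distribution be π with π = πP and π_1 + π_2 + π_3 = 1.
π_1 = 0.38·π_1 + 0.32·π_2 + 0.36·π_3
π_2 = 0.29·π_1 + 0.45·π_2 + 0.26·π_3
Solving with the normalization constraint gives π = (0.3537, 0.3341, 0.3122).
So the stationary probability of Brand A is 0.3122.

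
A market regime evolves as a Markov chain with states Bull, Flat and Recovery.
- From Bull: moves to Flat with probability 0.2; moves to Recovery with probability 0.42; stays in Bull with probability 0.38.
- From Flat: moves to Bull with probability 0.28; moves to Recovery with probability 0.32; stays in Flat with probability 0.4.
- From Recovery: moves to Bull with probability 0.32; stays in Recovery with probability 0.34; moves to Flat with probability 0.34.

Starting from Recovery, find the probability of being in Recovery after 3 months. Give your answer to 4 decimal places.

0.3597

Propagate the distribution vector 3 months from Recovery.
After 0 months: (0.0000, 0.0000, 1.0000)
After 1 month: (0.3200, 0.3400, 0.3400)
After 2 months: (0.3256, 0.3156, 0.3588)
After 3 months: (0.3269, 0.3134, 0.3597)
P(in Recovery after 3 months) = 0.3597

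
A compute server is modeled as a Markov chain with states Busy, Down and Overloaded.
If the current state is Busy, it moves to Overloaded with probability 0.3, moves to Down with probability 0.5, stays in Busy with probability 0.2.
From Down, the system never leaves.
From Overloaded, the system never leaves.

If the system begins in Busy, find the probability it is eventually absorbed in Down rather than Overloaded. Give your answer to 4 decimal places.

0.6250

Let h(s) be the probability of absorption at Down starting from transient state s. Then h(Down) = 1 and h(Overloaded) = 0. By first-step analysis:
h(Busy) = 0.2·h(Busy) + 0.5·1 + 0.3·0
Solving: h(Busy) = 0.6250.
Starting from Busy, the probability is 0.6250.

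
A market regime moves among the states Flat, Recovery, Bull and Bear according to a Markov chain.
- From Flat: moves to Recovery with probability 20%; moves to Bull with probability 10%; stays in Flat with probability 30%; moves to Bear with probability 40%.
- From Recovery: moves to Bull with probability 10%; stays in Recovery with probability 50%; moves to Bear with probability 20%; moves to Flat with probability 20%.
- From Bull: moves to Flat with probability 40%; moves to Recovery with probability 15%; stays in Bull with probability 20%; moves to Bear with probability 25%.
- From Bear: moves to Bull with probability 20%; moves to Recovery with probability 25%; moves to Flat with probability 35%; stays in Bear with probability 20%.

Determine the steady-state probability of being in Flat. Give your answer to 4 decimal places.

Let the stationary distribution be π with π = πP and π_1 + π_2 + π_3 + π_4 = 1.
π_1 = 0.3·π_1 + 0.2·π_2 + 0.4·π_3 + 0.35·π_4
π_2 = 0.2·π_1 + 0.5·π_2 + 0.15·π_3 + 0.25·π_4
π_3 = 0.1·π_1 + 0.1·π_2 + 0.2·π_3 + 0.2·π_4
Solving with the normalization constraint gives π = (0.2979, 0.2947, 0.1407, 0.2666).
So the stationary probability of Flat is 0.2979.

0.2979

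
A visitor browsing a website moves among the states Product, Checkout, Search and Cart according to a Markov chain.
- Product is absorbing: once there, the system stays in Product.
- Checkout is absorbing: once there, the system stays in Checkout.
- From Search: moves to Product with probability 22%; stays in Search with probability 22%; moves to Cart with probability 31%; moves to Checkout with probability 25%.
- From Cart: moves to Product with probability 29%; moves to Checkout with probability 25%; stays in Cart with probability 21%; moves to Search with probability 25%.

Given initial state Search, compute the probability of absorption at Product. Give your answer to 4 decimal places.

Let h(s) be the probability of absorption at Product starting from transient state s. Then h(Product) = 1 and h(Checkout) = 0. By first-step analysis:
h(Search) = 0.22·1 + 0.25·0 + 0.22·h(Search) + 0.31·h(Cart)
h(Cart) = 0.29·1 + 0.25·0 + 0.25·h(Search) + 0.21·h(Cart)
Solving: h(Search) = 0.4895, h(Cart) = 0.5220.
Starting from Search, the probability is 0.4895.

0.4895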